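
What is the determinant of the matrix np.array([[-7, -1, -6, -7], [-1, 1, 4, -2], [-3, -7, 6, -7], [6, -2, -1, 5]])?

Expand along row 1:
  + (-7) · M_11   where M_11 = det([1 4 -2; -7 6 -7; -2 -1 5]) = 181
  − (-1) · M_12   where M_12 = det([-1 4 -2; -3 6 -7; 6 -1 5]) = -65
  + (-6) · M_13   where M_13 = det([-1 1 -2; -3 -7 -7; 6 -2 5]) = -74
  − (-7) · M_14   where M_14 = det([-1 1 4; -3 -7 6; 6 -2 -1]) = 206
det = (+1)·(-7)·(181) + (-1)·(-1)·(-65) + (+1)·(-6)·(-74) + (-1)·(-7)·(206) = 554

The determinant is 554.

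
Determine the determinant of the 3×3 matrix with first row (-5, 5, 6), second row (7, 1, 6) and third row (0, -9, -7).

Expand along row 3:
  − (-9) · |-5 6; 7 6| = −(-9)·(-30 − 42) = -648
  + (-7) · |-5 5; 7 1| = (-7)·(-5 − 35) = 280
Sum: (-648) + (280) = -368

-368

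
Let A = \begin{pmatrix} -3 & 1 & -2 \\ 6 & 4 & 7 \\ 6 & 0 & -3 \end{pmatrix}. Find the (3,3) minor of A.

-18

Delete row 3 and column 3; the remaining 2×2 submatrix is [-3 1; 6 4].
Its determinant is (-3)·4 − 1·6 = -18.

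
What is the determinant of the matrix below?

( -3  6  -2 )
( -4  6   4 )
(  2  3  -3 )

Expand along column 1:
  + (-3) · |6 4; 3 -3| = (-3)·(-18 − 12) = 90
  − (-4) · |6 -2; 3 -3| = −(-4)·(-18 − (-6)) = -48
  + 2 · |6 -2; 6 4| = 2·(24 − (-12)) = 72
Sum: (90) + (-48) + (72) = 114

The determinant is 114.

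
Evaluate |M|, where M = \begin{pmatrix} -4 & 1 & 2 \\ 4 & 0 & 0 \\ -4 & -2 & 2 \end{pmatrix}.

-24

Expand along row 2:
  − 4 · |1 2; -2 2| = −4·(2 − (-4)) = -24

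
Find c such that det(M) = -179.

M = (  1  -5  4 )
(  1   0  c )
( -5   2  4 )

Expanding along the column containing c, det(M) is linear in c: det(M) = (23)·c + (28).
Set (23)·c + (28) = -179  ⇒  (23)·c = -207  ⇒  c = -9.

-9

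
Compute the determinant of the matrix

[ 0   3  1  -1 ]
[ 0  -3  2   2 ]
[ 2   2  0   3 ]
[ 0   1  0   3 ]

Expand along column 1 (it has 3 zeros):
  + (2) · M_31   where M_31 = det([3 1 -1; -3 2 2; 1 0 3]) = 31
det = (+1)·(2)·(31) = 62

62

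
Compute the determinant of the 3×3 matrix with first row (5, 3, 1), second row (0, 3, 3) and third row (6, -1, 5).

Expand along row 2:
  + 3 · |5 1; 6 5| = 3·(25 − 6) = 57
  − 3 · |5 3; 6 -1| = −3·(-5 − 18) = 69
Sum: (57) + (69) = 126

126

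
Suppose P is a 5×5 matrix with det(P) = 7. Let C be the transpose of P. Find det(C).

The determinant is 7.

det(Pᵀ) = det(P).
det(C) = (1)·(7) = 7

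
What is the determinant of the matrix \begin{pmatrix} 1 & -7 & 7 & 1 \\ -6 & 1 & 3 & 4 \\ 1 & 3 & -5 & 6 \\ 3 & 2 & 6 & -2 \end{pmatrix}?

3150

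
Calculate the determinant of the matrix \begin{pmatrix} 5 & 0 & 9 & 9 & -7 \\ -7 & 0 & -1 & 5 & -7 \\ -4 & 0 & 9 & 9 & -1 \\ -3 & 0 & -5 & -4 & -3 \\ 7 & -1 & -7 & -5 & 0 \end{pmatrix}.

The determinant is 2442.

Expand along column 2 (it has 4 zeros):
  − (-1) · M_52   where M_52 = det([5 9 9 -7; -7 -1 5 -7; -4 9 9 -1; -3 -5 -4 -3]) = 2442
det = (-1)·(-1)·(2442) = 2442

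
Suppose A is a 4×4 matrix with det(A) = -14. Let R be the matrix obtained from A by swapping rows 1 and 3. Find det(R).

14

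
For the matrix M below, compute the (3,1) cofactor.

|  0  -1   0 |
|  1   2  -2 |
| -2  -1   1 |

Delete row 3 and column 1; the remaining 2×2 submatrix is [-1 0; 2 -2].
Its determinant is (-1)·(-2) − 0·2 = 2.
The cofactor carries sign (−1)^(3+1) = +1, so C_{3,1} = +(2) = 2.

2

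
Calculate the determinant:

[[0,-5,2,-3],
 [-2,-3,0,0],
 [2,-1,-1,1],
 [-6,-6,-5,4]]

-72

Expand along row 2 (it has 2 zeros):
  − (-2) · M_21   where M_21 = det([-5 2 -3; -1 -1 1; -6 -5 4]) = -6
  + (-3) · M_22   where M_22 = det([0 2 -3; 2 -1 1; -6 -5 4]) = 20
det = (-1)·(-2)·(-6) + (+1)·(-3)·(20) = -72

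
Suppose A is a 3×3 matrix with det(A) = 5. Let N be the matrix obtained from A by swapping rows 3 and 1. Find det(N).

-5

Swapping two rows multiplies the determinant by −1.
det(N) = (-1)·(5) = -5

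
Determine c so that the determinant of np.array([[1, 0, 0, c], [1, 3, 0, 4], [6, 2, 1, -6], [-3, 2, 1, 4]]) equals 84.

c = 2

Expanding along the row containing c, det(M) is linear in c: det(M) = (27)·c + (30).
Set (27)·c + (30) = 84  ⇒  (27)·c = 54  ⇒  c = 2.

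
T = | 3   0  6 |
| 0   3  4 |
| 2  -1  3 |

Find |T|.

Expand along column 1:
  + 3 · |3 4; -1 3| = 3·(9 − (-4)) = 39
  + 2 · |0 6; 3 4| = 2·(0 − 18) = -36
Sum: (39) + (-36) = 3

3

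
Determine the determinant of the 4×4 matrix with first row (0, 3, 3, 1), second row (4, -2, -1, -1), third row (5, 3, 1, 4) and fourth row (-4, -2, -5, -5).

Expand along row 1 (it has 1 zero):
  − (3) · M_12   where M_12 = det([4 -1 -1; 5 1 4; -4 -5 -5]) = 72
  + (3) · M_13   where M_13 = det([4 -2 -1; 5 3 4; -4 -2 -5]) = -48
  − (1) · M_14   where M_14 = det([4 -2 -1; 5 3 1; -4 -2 -5]) = -96
det = (-1)·(3)·(72) + (+1)·(3)·(-48) + (-1)·(1)·(-96) = -264

-264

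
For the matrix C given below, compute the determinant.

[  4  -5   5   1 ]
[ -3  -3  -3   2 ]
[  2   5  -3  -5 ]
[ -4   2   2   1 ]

Expand along row 1:
  + (4) · M_11   where M_11 = det([-3 -3 2; 5 -3 -5; 2 2 1]) = 56
  − (-5) · M_12   where M_12 = det([-3 -3 2; 2 -3 -5; -4 2 1]) = -91
  + (5) · M_13   where M_13 = det([-3 -3 2; 2 5 -5; -4 2 1]) = -51
  − (1) · M_14   where M_14 = det([-3 -3 -3; 2 5 -3; -4 2 2]) = -144
det = (+1)·(4)·(56) + (-1)·(-5)·(-91) + (+1)·(5)·(-51) + (-1)·(1)·(-144) = -342

-342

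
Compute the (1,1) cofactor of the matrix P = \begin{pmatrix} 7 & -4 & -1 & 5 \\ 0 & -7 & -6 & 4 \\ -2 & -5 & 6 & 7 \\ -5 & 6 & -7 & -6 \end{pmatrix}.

Delete row 1 and column 1; the remaining 3×3 submatrix is [-7 -6 4; -5 6 7; 6 -7 -6].
Its determinant is -167.
The cofactor carries sign (−1)^(1+1) = +1, so C_{1,1} = +(-167) = -167.

-167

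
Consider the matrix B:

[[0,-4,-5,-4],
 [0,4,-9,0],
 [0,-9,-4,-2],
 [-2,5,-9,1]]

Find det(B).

Expand along column 1 (it has 3 zeros):
  − (-2) · M_41   where M_41 = det([-4 -5 -4; 4 -9 0; -9 -4 -2]) = 276
det = (-1)·(-2)·(276) = 552

det(B) = 552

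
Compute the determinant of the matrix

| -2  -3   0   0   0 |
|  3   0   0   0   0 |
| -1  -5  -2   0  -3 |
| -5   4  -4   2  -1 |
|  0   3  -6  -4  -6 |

The matrix is block lower-triangular with a 2×2 block and a 3×3 block on the diagonal, so its determinant equals the product of the determinants of the diagonal blocks.
det of the 2×2 block = 9
det of the 3×3 block = -52
det = (9)·(-52) = -468

The determinant is -468.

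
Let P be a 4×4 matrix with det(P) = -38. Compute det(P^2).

det(P^2) = (det P)^2 = (-38)^2 = 1444

1444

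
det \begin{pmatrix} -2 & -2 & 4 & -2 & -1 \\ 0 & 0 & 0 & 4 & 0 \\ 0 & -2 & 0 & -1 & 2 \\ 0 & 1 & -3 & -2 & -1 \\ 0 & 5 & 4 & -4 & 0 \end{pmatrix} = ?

Expand along row 2 (it has 4 zeros):
  + (4) · M_24   where M_24 = det([-2 -2 4 -1; 0 -2 0 2; 0 1 -3 -1; 0 5 4 0]) = -60
det = (+1)·(4)·(-60) = -240

-240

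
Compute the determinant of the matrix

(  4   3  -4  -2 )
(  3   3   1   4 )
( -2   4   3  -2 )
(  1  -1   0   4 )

The determinant is -130.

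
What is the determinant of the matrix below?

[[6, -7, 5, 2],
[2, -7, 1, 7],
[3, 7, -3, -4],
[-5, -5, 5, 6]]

The determinant is 1396.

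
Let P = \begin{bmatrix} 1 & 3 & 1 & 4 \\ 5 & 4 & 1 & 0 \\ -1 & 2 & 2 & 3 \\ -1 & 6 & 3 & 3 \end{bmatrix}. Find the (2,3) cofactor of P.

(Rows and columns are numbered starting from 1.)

28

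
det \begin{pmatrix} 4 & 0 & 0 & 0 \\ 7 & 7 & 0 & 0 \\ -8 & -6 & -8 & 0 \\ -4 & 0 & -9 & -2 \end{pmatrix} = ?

The matrix is lower triangular, so the determinant is the product of the diagonal entries:
det = (4) · (7) · (-8) · (-2) = 448

448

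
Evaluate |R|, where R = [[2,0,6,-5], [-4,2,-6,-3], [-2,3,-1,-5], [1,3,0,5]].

24

Expand along row 1 (it has 1 zero):
  + (2) · M_11   where M_11 = det([2 -6 -3; 3 -1 -5; 3 0 5]) = 161
  + (6) · M_13   where M_13 = det([-4 2 -3; -2 3 -5; 1 3 5]) = -83
  − (-5) · M_14   where M_14 = det([-4 2 -6; -2 3 -1; 1 3 0]) = 40
det = (+1)·(2)·(161) + (+1)·(6)·(-83) + (-1)·(-5)·(40) = 24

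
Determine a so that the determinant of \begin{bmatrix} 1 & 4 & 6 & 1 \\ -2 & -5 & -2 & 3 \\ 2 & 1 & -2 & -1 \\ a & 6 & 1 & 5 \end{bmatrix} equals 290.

Expanding along the column containing a, det(A) is linear in a: det(A) = (-32)·a + (354).
Set (-32)·a + (354) = 290  ⇒  (-32)·a = -64  ⇒  a = 2.

2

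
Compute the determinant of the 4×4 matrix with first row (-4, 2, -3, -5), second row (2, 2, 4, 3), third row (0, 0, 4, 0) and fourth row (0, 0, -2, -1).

48

The matrix is block upper-triangular with a 2×2 block and a 2×2 block on the diagonal, so its determinant equals the product of the determinants of the diagonal blocks.
det of the 2×2 block = -12
det of the 2×2 block = -4
det = (-12)·(-4) = 48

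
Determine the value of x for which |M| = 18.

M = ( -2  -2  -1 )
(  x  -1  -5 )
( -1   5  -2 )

x = -9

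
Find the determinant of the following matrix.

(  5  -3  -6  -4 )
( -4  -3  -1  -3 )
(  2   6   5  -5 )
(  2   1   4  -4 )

-1316

Expand along row 1:
  + (5) · M_11   where M_11 = det([-3 -1 -3; 6 5 -5; 1 4 -4]) = -76
  − (-3) · M_12   where M_12 = det([-4 -1 -3; 2 5 -5; 2 4 -4]) = 8
  + (-6) · M_13   where M_13 = det([-4 -3 -3; 2 6 -5; 2 1 -4]) = 112
  − (-4) · M_14   where M_14 = det([-4 -3 -1; 2 6 5; 2 1 4]) = -72
det = (+1)·(5)·(-76) + (-1)·(-3)·(8) + (+1)·(-6)·(112) + (-1)·(-4)·(-72) = -1316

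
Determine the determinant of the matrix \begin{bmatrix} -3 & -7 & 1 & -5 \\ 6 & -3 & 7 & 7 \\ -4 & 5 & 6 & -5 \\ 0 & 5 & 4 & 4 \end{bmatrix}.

Expand along row 4 (it has 1 zero):
  + (5) · M_42   where M_42 = det([-3 1 -5; 6 7 7; -4 6 -5]) = -87
  − (4) · M_43   where M_43 = det([-3 -7 -5; 6 -3 7; -4 5 -5]) = -44
  + (4) · M_44   where M_44 = det([-3 -7 1; 6 -3 7; -4 5 6]) = 625
det = (+1)·(5)·(-87) + (-1)·(4)·(-44) + (+1)·(4)·(625) = 2241

2241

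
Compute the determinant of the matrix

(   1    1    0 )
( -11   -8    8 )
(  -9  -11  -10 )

Expand along column 3:
  − 8 · |1 1; -9 -11| = −8·(-11 − (-9)) = 16
  + (-10) · |1 1; -11 -8| = (-10)·(-8 − (-11)) = -30
Sum: (16) + (-30) = -14

-14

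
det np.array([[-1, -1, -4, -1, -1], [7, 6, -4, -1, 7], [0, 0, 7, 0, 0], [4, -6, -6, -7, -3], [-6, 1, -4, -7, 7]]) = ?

The determinant is 3486.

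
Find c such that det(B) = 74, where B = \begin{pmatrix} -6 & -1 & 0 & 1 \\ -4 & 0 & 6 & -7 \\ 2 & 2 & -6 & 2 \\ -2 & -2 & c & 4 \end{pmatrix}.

1

Expanding along the column containing c, det(B) is linear in c: det(B) = (86)·c + (-12).
Set (86)·c + (-12) = 74  ⇒  (86)·c = 86  ⇒  c = 1.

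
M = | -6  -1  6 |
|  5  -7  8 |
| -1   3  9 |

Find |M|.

Expand along column 1:
  + (-6) · |-7 8; 3 9| = (-6)·(-63 − 24) = 522
  − 5 · |-1 6; 3 9| = −5·(-9 − 18) = 135
  + (-1) · |-1 6; -7 8| = (-1)·(-8 − (-42)) = -34
Sum: (522) + (135) + (-34) = 623

623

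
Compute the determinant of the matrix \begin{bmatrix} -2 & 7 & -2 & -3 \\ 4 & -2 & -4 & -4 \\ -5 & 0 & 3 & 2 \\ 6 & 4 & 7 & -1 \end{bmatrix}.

-1202

Expand along row 3 (it has 1 zero):
  + (-5) · M_31   where M_31 = det([7 -2 -3; -2 -4 -4; 4 7 -1]) = 254
  + (3) · M_33   where M_33 = det([-2 7 -3; 4 -2 -4; 6 4 -1]) = -260
  − (2) · M_34   where M_34 = det([-2 7 -2; 4 -2 -4; 6 4 7]) = -424
det = (+1)·(-5)·(254) + (+1)·(3)·(-260) + (-1)·(2)·(-424) = -1202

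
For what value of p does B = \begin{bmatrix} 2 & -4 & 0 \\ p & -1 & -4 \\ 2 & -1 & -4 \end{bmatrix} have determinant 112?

-5

Expanding along the column containing p, det(B) is linear in p: det(B) = (-16)·p + (32).
Set (-16)·p + (32) = 112  ⇒  (-16)·p = 80  ⇒  p = -5.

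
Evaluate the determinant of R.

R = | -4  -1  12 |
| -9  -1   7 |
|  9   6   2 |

-445

Expand along column 1:
  + (-4) · |-1 7; 6 2| = (-4)·(-2 − 42) = 176
  − (-9) · |-1 12; 6 2| = −(-9)·(-2 − 72) = -666
  + 9 · |-1 12; -1 7| = 9·(-7 − (-12)) = 45
Sum: (176) + (-666) + (45) = -445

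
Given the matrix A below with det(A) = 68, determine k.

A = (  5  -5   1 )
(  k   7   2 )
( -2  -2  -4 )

Expanding along the column containing k, det(A) is linear in k: det(A) = (-22)·k + (-86).
Set (-22)·k + (-86) = 68  ⇒  (-22)·k = 154  ⇒  k = -7.

-7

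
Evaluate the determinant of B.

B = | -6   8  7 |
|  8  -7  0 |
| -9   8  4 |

det(B) = -81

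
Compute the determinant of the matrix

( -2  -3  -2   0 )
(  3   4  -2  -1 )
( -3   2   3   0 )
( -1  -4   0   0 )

Expand along column 4 (it has 3 zeros):
  + (-1) · M_24   where M_24 = det([-2 -3 -2; -3 2 3; -1 -4 0]) = -43
det = (+1)·(-1)·(-43) = 43

43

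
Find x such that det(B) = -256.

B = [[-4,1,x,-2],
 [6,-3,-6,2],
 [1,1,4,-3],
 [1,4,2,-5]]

Expanding along the column containing x, det(B) is linear in x: det(B) = (42)·x + (-340).
Set (42)·x + (-340) = -256  ⇒  (42)·x = 84  ⇒  x = 2.

2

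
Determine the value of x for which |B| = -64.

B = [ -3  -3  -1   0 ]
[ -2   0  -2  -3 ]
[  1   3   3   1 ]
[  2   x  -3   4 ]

Expanding along the column containing x, det(B) is linear in x: det(B) = (-20)·x + (-144).
Set (-20)·x + (-144) = -64  ⇒  (-20)·x = 80  ⇒  x = -4.

x = -4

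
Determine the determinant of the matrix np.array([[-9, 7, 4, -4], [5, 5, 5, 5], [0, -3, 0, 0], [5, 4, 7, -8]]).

2685

Expand along row 3 (it has 3 zeros):
  − (-3) · M_32   where M_32 = det([-9 4 -4; 5 5 5; 5 7 -8]) = 895
det = (-1)·(-3)·(895) = 2685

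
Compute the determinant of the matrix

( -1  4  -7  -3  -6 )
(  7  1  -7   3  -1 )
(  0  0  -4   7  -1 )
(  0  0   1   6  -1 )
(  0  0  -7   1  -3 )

The matrix is block upper-triangular with a 2×2 block and a 3×3 block on the diagonal, so its determinant equals the product of the determinants of the diagonal blocks.
det of the 2×2 block = -29
det of the 3×3 block = 95
det = (-29)·(95) = -2755

-2755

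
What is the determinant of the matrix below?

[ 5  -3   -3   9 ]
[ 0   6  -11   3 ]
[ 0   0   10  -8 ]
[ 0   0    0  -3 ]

The determinant is -900.

The matrix is upper triangular, so the determinant is the product of the diagonal entries:
det = (5) · (6) · (10) · (-3) = -900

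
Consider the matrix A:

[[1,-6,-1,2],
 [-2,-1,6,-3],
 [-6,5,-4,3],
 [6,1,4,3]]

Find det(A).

1944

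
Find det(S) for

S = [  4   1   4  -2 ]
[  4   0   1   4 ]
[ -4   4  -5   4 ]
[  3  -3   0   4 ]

Expand along row 2 (it has 1 zero):
  − (4) · M_21   where M_21 = det([1 4 -2; 4 -5 4; -3 0 4]) = -102
  − (1) · M_23   where M_23 = det([4 1 -2; -4 4 4; 3 -3 4]) = 140
  + (4) · M_24   where M_24 = det([4 1 4; -4 4 -5; 3 -3 0]) = -75
det = (-1)·(4)·(-102) + (-1)·(1)·(140) + (+1)·(4)·(-75) = -32

-32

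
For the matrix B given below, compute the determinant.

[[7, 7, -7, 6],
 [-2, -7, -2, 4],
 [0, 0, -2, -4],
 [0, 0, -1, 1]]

210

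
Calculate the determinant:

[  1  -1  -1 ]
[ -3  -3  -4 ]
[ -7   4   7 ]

The determinant is -21.

Expand along row 1:
  + 1 · |-3 -4; 4 7| = 1·(-21 − (-16)) = -5
  − (-1) · |-3 -4; -7 7| = −(-1)·(-21 − 28) = -49
  + (-1) · |-3 -3; -7 4| = (-1)·(-12 − 21) = 33
Sum: (-5) + (-49) + (33) = -21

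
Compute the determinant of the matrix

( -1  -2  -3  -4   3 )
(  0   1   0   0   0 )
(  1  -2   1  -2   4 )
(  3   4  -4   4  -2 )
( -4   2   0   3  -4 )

Expand along row 2 (it has 4 zeros):
  + (1) · M_22   where M_22 = det([-1 -3 -4 3; 1 1 -2 4; 3 -4 4 -2; -4 0 3 -4]) = 303
det = (+1)·(1)·(303) = 303

The determinant is 303.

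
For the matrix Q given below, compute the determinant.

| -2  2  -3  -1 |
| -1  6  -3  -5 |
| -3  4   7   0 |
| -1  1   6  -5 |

Expand along row 3 (it has 1 zero):
  + (-3) · M_31   where M_31 = det([2 -3 -1; 6 -3 -5; 1 6 -5]) = -24
  − (4) · M_32   where M_32 = det([-2 -3 -1; -1 -3 -5; -1 6 -5]) = -81
  + (7) · M_33   where M_33 = det([-2 2 -1; -1 6 -5; -1 1 -5]) = 45
det = (+1)·(-3)·(-24) + (-1)·(4)·(-81) + (+1)·(7)·(45) = 711

711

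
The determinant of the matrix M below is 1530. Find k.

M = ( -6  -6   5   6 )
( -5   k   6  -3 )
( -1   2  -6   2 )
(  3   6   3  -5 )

k = -2

Expanding along the column containing k, det(M) is linear in k: det(M) = (-49)·k + (1432).
Set (-49)·k + (1432) = 1530  ⇒  (-49)·k = 98  ⇒  k = -2.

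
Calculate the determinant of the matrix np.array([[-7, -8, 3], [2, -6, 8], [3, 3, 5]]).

The determinant is 338.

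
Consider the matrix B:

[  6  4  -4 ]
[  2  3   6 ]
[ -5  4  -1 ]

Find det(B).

det(B) = -366

Expand along row 1:
  + 6 · |3 6; 4 -1| = 6·(-3 − 24) = -162
  − 4 · |2 6; -5 -1| = −4·(-2 − (-30)) = -112
  + (-4) · |2 3; -5 4| = (-4)·(8 − (-15)) = -92
Sum: (-162) + (-112) + (-92) = -366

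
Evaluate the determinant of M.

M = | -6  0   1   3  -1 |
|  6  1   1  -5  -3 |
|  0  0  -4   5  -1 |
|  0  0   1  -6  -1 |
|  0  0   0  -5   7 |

M is block upper-triangular with a 2×2 block and a 3×3 block on the diagonal, so its determinant equals the product of the determinants of the diagonal blocks.
det of the 2×2 block = -6
det of the 3×3 block = 158
det = (-6)·(158) = -948

-948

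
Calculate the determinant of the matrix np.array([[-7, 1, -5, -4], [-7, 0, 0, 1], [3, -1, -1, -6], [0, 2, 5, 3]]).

Expand along row 2 (it has 2 zeros):
  − (-7) · M_21   where M_21 = det([1 -5 -4; -1 -1 -6; 2 5 3]) = 84
  + (1) · M_24   where M_24 = det([-7 1 -5; 3 -1 -1; 0 2 5]) = -24
det = (-1)·(-7)·(84) + (+1)·(1)·(-24) = 564

564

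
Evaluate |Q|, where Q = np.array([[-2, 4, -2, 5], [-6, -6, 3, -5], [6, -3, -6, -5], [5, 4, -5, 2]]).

285

Expand along row 1:
  + (-2) · M_11   where M_11 = det([-6 3 -5; -3 -6 -5; 4 -5 2]) = -15
  − (4) · M_12   where M_12 = det([-6 3 -5; 6 -6 -5; 5 -5 2]) = 111
  + (-2) · M_13   where M_13 = det([-6 -6 -5; 6 -3 -5; 5 4 2]) = -57
  − (5) · M_14   where M_14 = det([-6 -6 3; 6 -3 -6; 5 4 -5]) = -117
det = (+1)·(-2)·(-15) + (-1)·(4)·(111) + (+1)·(-2)·(-57) + (-1)·(5)·(-117) = 285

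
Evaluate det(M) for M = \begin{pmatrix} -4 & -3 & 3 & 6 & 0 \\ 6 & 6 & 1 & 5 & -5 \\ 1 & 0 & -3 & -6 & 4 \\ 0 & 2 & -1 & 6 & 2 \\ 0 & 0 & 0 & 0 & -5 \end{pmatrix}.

|M| = 435

Expand along row 5 (it has 4 zeros):
  + (-5) · M_55   where M_55 = det([-4 -3 3 6; 6 6 1 5; 1 0 -3 -6; 0 2 -1 6]) = -87
det = (+1)·(-5)·(-87) = 435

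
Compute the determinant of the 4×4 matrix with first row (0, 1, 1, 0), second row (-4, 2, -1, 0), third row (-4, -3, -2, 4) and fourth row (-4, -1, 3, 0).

The determinant is -112.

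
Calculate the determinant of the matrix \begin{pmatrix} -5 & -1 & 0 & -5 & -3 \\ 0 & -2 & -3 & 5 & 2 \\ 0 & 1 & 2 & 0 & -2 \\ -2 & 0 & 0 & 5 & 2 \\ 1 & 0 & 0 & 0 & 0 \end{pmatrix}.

25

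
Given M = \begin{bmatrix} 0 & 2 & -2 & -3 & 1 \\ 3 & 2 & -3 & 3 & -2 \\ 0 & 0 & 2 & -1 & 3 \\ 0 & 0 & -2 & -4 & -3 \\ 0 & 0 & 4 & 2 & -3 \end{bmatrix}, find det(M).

The determinant is -540.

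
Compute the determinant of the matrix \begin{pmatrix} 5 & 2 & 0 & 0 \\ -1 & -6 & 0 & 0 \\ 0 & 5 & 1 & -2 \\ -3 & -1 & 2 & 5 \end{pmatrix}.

The matrix is block lower-triangular with a 2×2 block and a 2×2 block on the diagonal, so its determinant equals the product of the determinants of the diagonal blocks.
det of the 2×2 block = -28
det of the 2×2 block = 9
det = (-28)·(9) = -252

-252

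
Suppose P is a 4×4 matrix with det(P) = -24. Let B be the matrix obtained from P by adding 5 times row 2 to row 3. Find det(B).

The determinant is -24.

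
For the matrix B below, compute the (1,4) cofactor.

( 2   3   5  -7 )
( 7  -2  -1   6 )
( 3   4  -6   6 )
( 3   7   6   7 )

-525

Delete row 1 and column 4; the remaining 3×3 submatrix is [7 -2 -1; 3 4 -6; 3 7 6].
Its determinant is 525.
The cofactor carries sign (−1)^(1+4) = −1, so C_{1,4} = −(525) = -525.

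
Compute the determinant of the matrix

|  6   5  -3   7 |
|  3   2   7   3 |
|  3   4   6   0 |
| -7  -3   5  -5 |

The determinant is -778.

Expand along row 3 (it has 1 zero):
  + (3) · M_31   where M_31 = det([5 -3 7; 2 7 3; -3 5 -5]) = -36
  − (4) · M_32   where M_32 = det([6 -3 7; 3 7 3; -7 5 -5]) = 166
  + (6) · M_33   where M_33 = det([6 5 7; 3 2 3; -7 -3 -5]) = -1
det = (+1)·(3)·(-36) + (-1)·(4)·(166) + (+1)·(6)·(-1) = -778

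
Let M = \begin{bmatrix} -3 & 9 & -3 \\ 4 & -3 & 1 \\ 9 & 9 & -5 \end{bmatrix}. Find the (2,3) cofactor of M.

Delete row 2 and column 3; the remaining 2×2 submatrix is [-3 9; 9 9].
Its determinant is (-3)·9 − 9·9 = -108.
The cofactor carries sign (−1)^(2+3) = −1, so C_{2,3} = −(-108) = 108.

The cofactor is 108.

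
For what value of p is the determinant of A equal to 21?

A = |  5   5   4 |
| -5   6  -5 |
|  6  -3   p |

p = 6

Expanding along the row containing p, det(A) is linear in p: det(A) = (55)·p + (-309).
Set (55)·p + (-309) = 21  ⇒  (55)·p = 330  ⇒  p = 6.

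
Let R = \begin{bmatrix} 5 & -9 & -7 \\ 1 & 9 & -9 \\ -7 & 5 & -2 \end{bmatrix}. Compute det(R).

-926

Expand along row 1:
  + 5 · |9 -9; 5 -2| = 5·(-18 − (-45)) = 135
  − (-9) · |1 -9; -7 -2| = −(-9)·(-2 − 63) = -585
  + (-7) · |1 9; -7 5| = (-7)·(5 − (-63)) = -476
Sum: (135) + (-585) + (-476) = -926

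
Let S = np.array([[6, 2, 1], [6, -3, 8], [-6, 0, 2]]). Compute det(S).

The determinant is -174.

Expand along row 3:
  + (-6) · |2 1; -3 8| = (-6)·(16 − (-3)) = -114
  + 2 · |6 2; 6 -3| = 2·(-18 − 12) = -60
Sum: (-114) + (-60) = -174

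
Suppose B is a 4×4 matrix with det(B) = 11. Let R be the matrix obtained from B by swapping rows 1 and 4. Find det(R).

Swapping two rows multiplies the determinant by −1.
det(R) = (-1)·(11) = -11

-11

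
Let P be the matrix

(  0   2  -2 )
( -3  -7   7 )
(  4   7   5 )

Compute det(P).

|P| = 72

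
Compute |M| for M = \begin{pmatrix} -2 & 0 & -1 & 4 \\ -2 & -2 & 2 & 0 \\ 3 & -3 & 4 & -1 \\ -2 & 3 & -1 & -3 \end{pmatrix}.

The determinant is -94.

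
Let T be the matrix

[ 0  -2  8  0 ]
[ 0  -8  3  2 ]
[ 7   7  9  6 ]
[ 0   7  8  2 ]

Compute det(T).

1820

Expand along column 1 (it has 3 zeros):
  + (7) · M_31   where M_31 = det([-2 8 0; -8 3 2; 7 8 2]) = 260
det = (+1)·(7)·(260) = 1820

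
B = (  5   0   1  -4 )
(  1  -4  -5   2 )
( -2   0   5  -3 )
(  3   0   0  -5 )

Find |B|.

The determinant is 336.

Expand along column 2 (it has 3 zeros):
  + (-4) · M_22   where M_22 = det([5 1 -4; -2 5 -3; 3 0 -5]) = -84
det = (+1)·(-4)·(-84) = 336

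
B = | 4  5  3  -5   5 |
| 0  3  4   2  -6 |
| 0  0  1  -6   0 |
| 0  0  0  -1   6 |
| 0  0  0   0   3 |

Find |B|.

-36

B is upper triangular, so det(B) is the product of the diagonal entries:
det = (4) · (3) · (1) · (-1) · (3) = -36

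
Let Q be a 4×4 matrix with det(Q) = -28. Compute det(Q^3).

det(Q^3) = (det Q)^3 = (-28)^3 = -21952

-21952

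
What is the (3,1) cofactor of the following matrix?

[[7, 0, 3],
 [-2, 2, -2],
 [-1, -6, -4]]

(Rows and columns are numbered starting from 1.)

-6

Delete row 3 and column 1; the remaining 2×2 submatrix is [0 3; 2 -2].
Its determinant is 0·(-2) − 3·2 = -6.
The cofactor carries sign (−1)^(3+1) = +1, so C_{3,1} = +(-6) = -6.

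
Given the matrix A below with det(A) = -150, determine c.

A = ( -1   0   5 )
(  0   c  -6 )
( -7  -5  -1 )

-5

Expanding along the row containing c, det(A) is linear in c: det(A) = (36)·c + (30).
Set (36)·c + (30) = -150  ⇒  (36)·c = -180  ⇒  c = -5.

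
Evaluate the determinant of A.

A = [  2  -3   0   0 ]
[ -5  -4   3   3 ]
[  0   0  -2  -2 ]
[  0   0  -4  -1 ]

A is block upper-triangular with a 2×2 block and a 2×2 block on the diagonal, so its determinant equals the product of the determinants of the diagonal blocks.
det of the 2×2 block = -23
det of the 2×2 block = -6
det = (-23)·(-6) = 138

138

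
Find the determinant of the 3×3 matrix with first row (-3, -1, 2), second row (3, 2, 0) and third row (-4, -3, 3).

Expand along column 3:
  + 2 · |3 2; -4 -3| = 2·(-9 − (-8)) = -2
  + 3 · |-3 -1; 3 2| = 3·(-6 − (-3)) = -9
Sum: (-2) + (-9) = -11

-11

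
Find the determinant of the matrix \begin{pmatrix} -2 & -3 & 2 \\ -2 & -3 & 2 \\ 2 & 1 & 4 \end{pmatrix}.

0

Expand along column 1:
  + (-2) · |-3 2; 1 4| = (-2)·(-12 − 2) = 28
  − (-2) · |-3 2; 1 4| = −(-2)·(-12 − 2) = -28
  + 2 · |-3 2; -3 2| = 2·(-6 − (-6)) = 0
Sum: (28) + (-28) + (0) = 0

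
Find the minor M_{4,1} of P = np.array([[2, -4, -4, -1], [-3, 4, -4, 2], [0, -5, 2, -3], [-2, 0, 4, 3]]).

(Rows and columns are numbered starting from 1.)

Delete row 4 and column 1; the remaining 3×3 submatrix is [-4 -4 -1; 4 -4 2; -5 2 -3].
Its determinant is -28.

The minor is -28.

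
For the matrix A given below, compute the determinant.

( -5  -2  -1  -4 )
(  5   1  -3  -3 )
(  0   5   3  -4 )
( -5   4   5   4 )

Expand along row 3 (it has 1 zero):
  − (5) · M_32   where M_32 = det([-5 -1 -4; 5 -3 -3; -5 5 4]) = -50
  + (3) · M_33   where M_33 = det([-5 -2 -4; 5 1 -3; -5 4 4]) = -170
  − (-4) · M_34   where M_34 = det([-5 -2 -1; 5 1 -3; -5 4 5]) = -90
det = (-1)·(5)·(-50) + (+1)·(3)·(-170) + (-1)·(-4)·(-90) = -620

The determinant is -620.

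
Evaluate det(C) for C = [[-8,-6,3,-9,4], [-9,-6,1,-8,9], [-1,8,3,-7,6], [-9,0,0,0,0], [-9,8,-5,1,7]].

19350

Expand along row 4 (it has 4 zeros):
  − (-9) · M_41   where M_41 = det([-6 3 -9 4; -6 1 -8 9; 8 3 -7 6; 8 -5 1 7]) = 2150
det = (-1)·(-9)·(2150) = 19350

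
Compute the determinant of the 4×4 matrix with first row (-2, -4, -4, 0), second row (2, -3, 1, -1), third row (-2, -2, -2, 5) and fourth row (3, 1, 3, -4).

Expand along row 1 (it has 1 zero):
  + (-2) · M_11   where M_11 = det([-3 1 -1; -2 -2 5; 1 3 -4]) = 22
  − (-4) · M_12   where M_12 = det([2 1 -1; -2 -2 5; 3 3 -4]) = -7
  + (-4) · M_13   where M_13 = det([2 -3 -1; -2 -2 5; 3 1 -4]) = -19
det = (+1)·(-2)·(22) + (-1)·(-4)·(-7) + (+1)·(-4)·(-19) = 4

4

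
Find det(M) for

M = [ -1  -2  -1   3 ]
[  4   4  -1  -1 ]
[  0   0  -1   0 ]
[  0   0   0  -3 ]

|M| = 12

M is block upper-triangular with a 2×2 block and a 2×2 block on the diagonal, so its determinant equals the product of the determinants of the diagonal blocks.
det of the 2×2 block = 4
det of the 2×2 block = 3
det = (4)·(3) = 12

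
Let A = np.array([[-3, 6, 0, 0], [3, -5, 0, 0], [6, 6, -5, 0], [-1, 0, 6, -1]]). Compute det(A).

A is block lower-triangular with a 2×2 block and a 2×2 block on the diagonal, so its determinant equals the product of the determinants of the diagonal blocks.
det of the 2×2 block = -3
det of the 2×2 block = 5
det = (-3)·(5) = -15

-15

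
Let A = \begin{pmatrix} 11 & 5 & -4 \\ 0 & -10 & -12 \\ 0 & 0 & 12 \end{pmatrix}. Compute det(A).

|A| = -1320

A is upper triangular, so det(A) is the product of the diagonal entries:
det = (11) · (-10) · (12) = -1320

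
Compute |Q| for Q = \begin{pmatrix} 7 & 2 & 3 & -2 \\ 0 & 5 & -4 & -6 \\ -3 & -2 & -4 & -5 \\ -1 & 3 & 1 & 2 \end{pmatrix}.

det(Q) = 308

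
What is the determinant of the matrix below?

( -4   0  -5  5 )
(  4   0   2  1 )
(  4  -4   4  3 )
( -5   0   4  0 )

The determinant is 684.

Expand along column 2 (it has 3 zeros):
  − (-4) · M_32   where M_32 = det([-4 -5 5; 4 2 1; -5 4 0]) = 171
det = (-1)·(-4)·(171) = 684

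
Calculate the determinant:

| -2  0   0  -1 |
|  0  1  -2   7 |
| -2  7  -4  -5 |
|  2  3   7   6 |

Expand along row 1 (it has 2 zeros):
  + (-2) · M_11   where M_11 = det([1 -2 7; 7 -4 -5; 3 7 6]) = 552
  − (-1) · M_14   where M_14 = det([0 1 -2; -2 7 -4; 2 3 7]) = 46
det = (+1)·(-2)·(552) + (-1)·(-1)·(46) = -1058

The determinant is -1058.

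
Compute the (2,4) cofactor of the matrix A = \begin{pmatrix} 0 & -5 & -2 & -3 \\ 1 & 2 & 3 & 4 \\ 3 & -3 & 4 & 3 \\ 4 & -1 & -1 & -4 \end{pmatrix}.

Delete row 2 and column 4; the remaining 3×3 submatrix is [0 -5 -2; 3 -3 4; 4 -1 -1].
Its determinant is -113.
The cofactor carries sign (−1)^(2+4) = +1, so C_{2,4} = +(-113) = -113.

The cofactor is -113.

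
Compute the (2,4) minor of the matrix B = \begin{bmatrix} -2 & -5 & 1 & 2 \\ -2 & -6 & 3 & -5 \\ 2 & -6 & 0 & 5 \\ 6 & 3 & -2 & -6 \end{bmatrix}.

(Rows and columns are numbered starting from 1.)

-2

Delete row 2 and column 4; the remaining 3×3 submatrix is [-2 -5 1; 2 -6 0; 6 3 -2].
Its determinant is -2.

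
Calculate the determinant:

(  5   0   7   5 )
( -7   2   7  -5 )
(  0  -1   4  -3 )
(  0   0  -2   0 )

-40

Expand along row 4 (it has 3 zeros):
  − (-2) · M_43   where M_43 = det([5 0 5; -7 2 -5; 0 -1 -3]) = -20
det = (-1)·(-2)·(-20) = -40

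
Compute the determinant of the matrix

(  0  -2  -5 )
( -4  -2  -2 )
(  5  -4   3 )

-134

Expand along row 1:
  − (-2) · |-4 -2; 5 3| = −(-2)·(-12 − (-10)) = -4
  + (-5) · |-4 -2; 5 -4| = (-5)·(16 − (-10)) = -130
Sum: (-4) + (-130) = -134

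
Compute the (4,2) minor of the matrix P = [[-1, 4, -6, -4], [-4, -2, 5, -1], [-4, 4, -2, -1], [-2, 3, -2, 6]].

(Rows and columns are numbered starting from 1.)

Delete row 4 and column 2; the remaining 3×3 submatrix is [-1 -6 -4; -4 5 -1; -4 -2 -1].
Its determinant is -105.

The minor is -105.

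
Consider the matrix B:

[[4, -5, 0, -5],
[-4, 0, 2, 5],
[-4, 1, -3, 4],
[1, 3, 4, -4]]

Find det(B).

Expand along row 1 (it has 1 zero):
  + (4) · M_11   where M_11 = det([0 2 5; 1 -3 4; 3 4 -4]) = 97
  − (-5) · M_12   where M_12 = det([-4 2 5; -4 -3 4; 1 4 -4]) = -73
  − (-5) · M_14   where M_14 = det([-4 0 2; -4 1 -3; 1 3 4]) = -78
det = (+1)·(4)·(97) + (-1)·(-5)·(-73) + (-1)·(-5)·(-78) = -367

The determinant is -367.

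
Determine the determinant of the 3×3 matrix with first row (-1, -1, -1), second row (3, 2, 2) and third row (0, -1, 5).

6

Expand along row 3:
  − (-1) · |-1 -1; 3 2| = −(-1)·(-2 − (-3)) = 1
  + 5 · |-1 -1; 3 2| = 5·(-2 − (-3)) = 5
Sum: (1) + (5) = 6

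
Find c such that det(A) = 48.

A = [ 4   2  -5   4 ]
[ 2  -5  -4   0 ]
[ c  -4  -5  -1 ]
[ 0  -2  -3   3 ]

Expanding along the column containing c, det(A) is linear in c: det(A) = (-71)·c + (332).
Set (-71)·c + (332) = 48  ⇒  (-71)·c = -284  ⇒  c = 4.

4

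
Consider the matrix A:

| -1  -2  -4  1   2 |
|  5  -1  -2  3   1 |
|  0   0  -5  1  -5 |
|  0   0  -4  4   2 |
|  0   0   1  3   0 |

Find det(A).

det(A) = 1232

A is block upper-triangular with a 2×2 block and a 3×3 block on the diagonal, so its determinant equals the product of the determinants of the diagonal blocks.
det of the 2×2 block = 11
det of the 3×3 block = 112
det = (11)·(112) = 1232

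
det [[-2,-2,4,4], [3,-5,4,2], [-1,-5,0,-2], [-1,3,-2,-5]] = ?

Expand along row 3 (it has 1 zero):
  + (-1) · M_31   where M_31 = det([-2 4 4; -5 4 2; 3 -2 -5]) = -52
  − (-5) · M_32   where M_32 = det([-2 4 4; 3 4 2; -1 -2 -5]) = 76
  − (-2) · M_34   where M_34 = det([-2 -2 4; 3 -5 4; -1 3 -2]) = 16
det = (+1)·(-1)·(-52) + (-1)·(-5)·(76) + (-1)·(-2)·(16) = 464

The determinant is 464.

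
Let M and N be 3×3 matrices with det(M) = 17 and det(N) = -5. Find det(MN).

det(MN) = det(M)·det(N) = (17)·(-5) = -85

The determinant is -85.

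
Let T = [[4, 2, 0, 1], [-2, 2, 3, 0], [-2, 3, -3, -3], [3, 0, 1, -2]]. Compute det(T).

Expand along row 1 (it has 1 zero):
  + (4) · M_11   where M_11 = det([2 3 0; 3 -3 -3; 0 1 -2]) = 36
  − (2) · M_12   where M_12 = det([-2 3 0; -2 -3 -3; 3 1 -2]) = -57
  − (1) · M_14   where M_14 = det([-2 2 3; -2 3 -3; 3 0 1]) = -47
det = (+1)·(4)·(36) + (-1)·(2)·(-57) + (-1)·(1)·(-47) = 305

det(T) = 305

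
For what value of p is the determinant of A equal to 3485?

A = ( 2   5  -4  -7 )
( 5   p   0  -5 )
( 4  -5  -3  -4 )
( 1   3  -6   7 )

6

Expanding along the row containing p, det(A) is linear in p: det(A) = (185)·p + (2375).
Set (185)·p + (2375) = 3485  ⇒  (185)·p = 1110  ⇒  p = 6.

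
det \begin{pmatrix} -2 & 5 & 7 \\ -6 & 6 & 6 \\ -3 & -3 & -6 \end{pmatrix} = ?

The determinant is 18.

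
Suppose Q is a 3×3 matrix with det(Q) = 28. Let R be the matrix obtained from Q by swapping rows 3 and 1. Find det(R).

Swapping two rows multiplies the determinant by −1.
det(R) = (-1)·(28) = -28

|R| = -28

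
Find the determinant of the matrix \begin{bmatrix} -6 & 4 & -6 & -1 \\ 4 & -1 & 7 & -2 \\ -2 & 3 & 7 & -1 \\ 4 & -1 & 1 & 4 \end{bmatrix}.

-480

Expand along row 1:
  + (-6) · M_11   where M_11 = det([-1 7 -2; 3 7 -1; -1 1 4]) = -126
  − (4) · M_12   where M_12 = det([4 7 -2; -2 7 -1; 4 1 4]) = 204
  + (-6) · M_13   where M_13 = det([4 -1 -2; -2 3 -1; 4 -1 4]) = 60
  − (-1) · M_14   where M_14 = det([4 -1 7; -2 3 7; 4 -1 1]) = -60
det = (+1)·(-6)·(-126) + (-1)·(4)·(204) + (+1)·(-6)·(60) + (-1)·(-1)·(-60) = -480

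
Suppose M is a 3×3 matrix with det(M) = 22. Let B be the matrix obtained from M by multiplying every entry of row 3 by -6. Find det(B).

Scaling one row by -6 multiplies the determinant by -6.
det(B) = (-6)·(22) = -132

|B| = -132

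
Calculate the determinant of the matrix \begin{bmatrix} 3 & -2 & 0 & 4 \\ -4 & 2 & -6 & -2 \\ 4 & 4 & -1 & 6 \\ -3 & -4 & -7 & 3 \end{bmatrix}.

390

Expand along row 1 (it has 1 zero):
  + (3) · M_11   where M_11 = det([2 -6 -2; 4 -1 6; -4 -7 3]) = 358
  − (-2) · M_12   where M_12 = det([-4 -6 -2; 4 -1 6; -3 -7 3]) = 86
  − (4) · M_14   where M_14 = det([-4 2 -6; 4 4 -1; -3 -4 -7]) = 214
det = (+1)·(3)·(358) + (-1)·(-2)·(86) + (-1)·(4)·(214) = 390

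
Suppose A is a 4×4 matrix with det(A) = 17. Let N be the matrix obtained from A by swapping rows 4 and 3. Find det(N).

det(N) = -17

Swapping two rows multiplies the determinant by −1.
det(N) = (-1)·(17) = -17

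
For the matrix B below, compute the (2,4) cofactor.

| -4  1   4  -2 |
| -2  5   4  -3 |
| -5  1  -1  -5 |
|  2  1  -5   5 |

Delete row 2 and column 4; the remaining 3×3 submatrix is [-4 1 4; -5 1 -1; 2 1 -5].
Its determinant is -39.
The cofactor carries sign (−1)^(2+4) = +1, so C_{2,4} = +(-39) = -39.

-39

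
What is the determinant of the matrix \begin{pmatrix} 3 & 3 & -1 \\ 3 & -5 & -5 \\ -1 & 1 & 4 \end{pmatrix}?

Expand along row 1:
  + 3 · |-5 -5; 1 4| = 3·(-20 − (-5)) = -45
  − 3 · |3 -5; -1 4| = −3·(12 − 5) = -21
  + (-1) · |3 -5; -1 1| = (-1)·(3 − 5) = 2
Sum: (-45) + (-21) + (2) = -64

The determinant is -64.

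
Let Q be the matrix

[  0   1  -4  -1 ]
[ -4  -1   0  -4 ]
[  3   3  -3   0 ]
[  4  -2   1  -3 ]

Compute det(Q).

Expand along row 1 (it has 1 zero):
  − (1) · M_12   where M_12 = det([-4 0 -4; 3 -3 0; 4 1 -3]) = -96
  + (-4) · M_13   where M_13 = det([-4 -1 -4; 3 3 0; 4 -2 -3]) = 99
  − (-1) · M_14   where M_14 = det([-4 -1 0; 3 3 -3; 4 -2 1]) = 27
det = (-1)·(1)·(-96) + (+1)·(-4)·(99) + (-1)·(-1)·(27) = -273

-273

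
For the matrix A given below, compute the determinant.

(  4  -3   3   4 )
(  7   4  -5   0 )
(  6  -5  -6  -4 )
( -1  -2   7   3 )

Expand along row 2 (it has 1 zero):
  − (7) · M_21   where M_21 = det([-3 3 4; -5 -6 -4; -2 7 3]) = -149
  + (4) · M_22   where M_22 = det([4 3 4; 6 -6 -4; -1 7 3]) = 142
  − (-5) · M_23   where M_23 = det([4 -3 4; 6 -5 -4; -1 -2 3]) = -118
det = (-1)·(7)·(-149) + (+1)·(4)·(142) + (-1)·(-5)·(-118) = 1021

The determinant is 1021.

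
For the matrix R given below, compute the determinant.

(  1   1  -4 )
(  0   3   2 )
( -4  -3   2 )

Expand along column 1:
  + 1 · |3 2; -3 2| = 1·(6 − (-6)) = 12
  + (-4) · |1 -4; 3 2| = (-4)·(2 − (-12)) = -56
Sum: (12) + (-56) = -44

-44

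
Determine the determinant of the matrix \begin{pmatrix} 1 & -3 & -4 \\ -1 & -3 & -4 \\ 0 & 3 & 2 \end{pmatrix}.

12

Expand along row 3:
  − 3 · |1 -4; -1 -4| = −3·(-4 − 4) = 24
  + 2 · |1 -3; -1 -3| = 2·(-3 − 3) = -12
Sum: (24) + (-12) = 12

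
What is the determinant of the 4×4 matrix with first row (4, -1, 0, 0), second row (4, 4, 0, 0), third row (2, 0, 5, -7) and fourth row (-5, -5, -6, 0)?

-840

The matrix is block lower-triangular with a 2×2 block and a 2×2 block on the diagonal, so its determinant equals the product of the determinants of the diagonal blocks.
det of the 2×2 block = 20
det of the 2×2 block = -42
det = (20)·(-42) = -840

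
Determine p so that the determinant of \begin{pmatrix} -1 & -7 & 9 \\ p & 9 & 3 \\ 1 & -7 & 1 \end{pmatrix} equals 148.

p = -5

Expanding along the column containing p, det(A) is linear in p: det(A) = (-56)·p + (-132).
Set (-56)·p + (-132) = 148  ⇒  (-56)·p = 280  ⇒  p = -5.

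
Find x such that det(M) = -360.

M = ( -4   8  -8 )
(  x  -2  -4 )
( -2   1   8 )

x = 7

Expanding along the row containing x, det(M) is linear in x: det(M) = (-72)·x + (144).
Set (-72)·x + (144) = -360  ⇒  (-72)·x = -504  ⇒  x = 7.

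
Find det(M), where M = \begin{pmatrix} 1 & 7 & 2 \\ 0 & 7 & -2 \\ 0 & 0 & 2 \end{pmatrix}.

14

M is upper triangular, so det(M) is the product of the diagonal entries:
det = (1) · (7) · (2) = 14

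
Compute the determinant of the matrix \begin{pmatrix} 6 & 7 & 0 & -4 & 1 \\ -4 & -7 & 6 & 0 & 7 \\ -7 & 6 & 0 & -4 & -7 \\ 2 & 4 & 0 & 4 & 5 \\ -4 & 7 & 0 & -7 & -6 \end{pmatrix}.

Expand along column 3 (it has 4 zeros):
  − (6) · M_23   where M_23 = det([6 7 -4 1; -7 6 -4 -7; 2 4 4 5; -4 7 -7 -6]) = 865
det = (-1)·(6)·(865) = -5190

-5190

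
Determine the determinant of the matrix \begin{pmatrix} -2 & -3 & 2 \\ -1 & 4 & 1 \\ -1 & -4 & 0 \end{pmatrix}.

11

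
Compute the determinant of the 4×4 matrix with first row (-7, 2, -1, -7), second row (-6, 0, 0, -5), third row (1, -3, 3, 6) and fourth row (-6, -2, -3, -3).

Expand along row 2 (it has 2 zeros):
  − (-6) · M_21   where M_21 = det([2 -1 -7; -3 3 6; -2 -3 -3]) = -66
  + (-5) · M_24   where M_24 = det([-7 2 -1; 1 -3 3; -6 -2 -3]) = -115
det = (-1)·(-6)·(-66) + (+1)·(-5)·(-115) = 179

The determinant is 179.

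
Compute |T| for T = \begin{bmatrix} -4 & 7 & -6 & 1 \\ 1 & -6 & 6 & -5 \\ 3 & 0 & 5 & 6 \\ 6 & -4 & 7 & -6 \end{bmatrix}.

Expand along row 3 (it has 1 zero):
  + (3) · M_31   where M_31 = det([7 -6 1; -6 6 -5; -4 7 -6]) = 71
  + (5) · M_33   where M_33 = det([-4 7 1; 1 -6 -5; 6 -4 -6]) = -200
  − (6) · M_34   where M_34 = det([-4 7 -6; 1 -6 6; 6 -4 7]) = 83
det = (+1)·(3)·(71) + (+1)·(5)·(-200) + (-1)·(6)·(83) = -1285

The determinant is -1285.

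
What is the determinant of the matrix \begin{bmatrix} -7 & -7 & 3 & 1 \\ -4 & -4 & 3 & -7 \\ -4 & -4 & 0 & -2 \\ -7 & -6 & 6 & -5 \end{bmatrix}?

114

Expand along row 3 (it has 1 zero):
  + (-4) · M_31   where M_31 = det([-7 3 1; -4 3 -7; -6 6 -5]) = -129
  − (-4) · M_32   where M_32 = det([-7 3 1; -4 3 -7; -7 6 -5]) = -105
  − (-2) · M_34   where M_34 = det([-7 -7 3; -4 -4 3; -7 -6 6]) = 9
det = (+1)·(-4)·(-129) + (-1)·(-4)·(-105) + (-1)·(-2)·(9) = 114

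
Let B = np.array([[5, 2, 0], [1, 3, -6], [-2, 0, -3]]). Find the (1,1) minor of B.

The minor is -9.

Delete row 1 and column 1; the remaining 2×2 submatrix is [3 -6; 0 -3].
Its determinant is 3·(-3) − (-6)·0 = -9.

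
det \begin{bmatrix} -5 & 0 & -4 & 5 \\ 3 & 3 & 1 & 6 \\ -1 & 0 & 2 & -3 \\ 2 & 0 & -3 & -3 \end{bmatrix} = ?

Expand along column 2 (it has 3 zeros):
  + (3) · M_22   where M_22 = det([-5 -4 5; -1 2 -3; 2 -3 -3]) = 106
det = (+1)·(3)·(106) = 318

The determinant is 318.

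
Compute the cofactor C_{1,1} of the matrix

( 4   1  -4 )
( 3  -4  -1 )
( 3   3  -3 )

Delete row 1 and column 1; the remaining 2×2 submatrix is [-4 -1; 3 -3].
Its determinant is (-4)·(-3) − (-1)·3 = 15.
The cofactor carries sign (−1)^(1+1) = +1, so C_{1,1} = +(15) = 15.

15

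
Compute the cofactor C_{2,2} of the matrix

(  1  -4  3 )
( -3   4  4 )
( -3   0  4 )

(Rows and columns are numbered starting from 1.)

The cofactor is 13.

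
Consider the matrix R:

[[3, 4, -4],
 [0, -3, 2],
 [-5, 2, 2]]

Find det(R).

Expand along row 2:
  + (-3) · |3 -4; -5 2| = (-3)·(6 − 20) = 42
  − 2 · |3 4; -5 2| = −2·(6 − (-20)) = -52
Sum: (42) + (-52) = -10

-10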